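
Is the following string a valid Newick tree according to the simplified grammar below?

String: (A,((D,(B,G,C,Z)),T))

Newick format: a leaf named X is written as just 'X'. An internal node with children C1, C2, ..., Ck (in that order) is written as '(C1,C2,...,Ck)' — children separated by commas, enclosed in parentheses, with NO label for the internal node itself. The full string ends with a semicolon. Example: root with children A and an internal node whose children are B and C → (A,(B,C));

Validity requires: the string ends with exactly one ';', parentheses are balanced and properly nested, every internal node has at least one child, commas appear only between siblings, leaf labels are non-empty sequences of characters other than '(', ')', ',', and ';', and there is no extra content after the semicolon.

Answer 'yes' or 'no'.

Answer: no

Derivation:
Input: (A,((D,(B,G,C,Z)),T))
Paren balance: 4 '(' vs 4 ')' OK
Ends with single ';': False
Full parse: FAILS (must end with ;)
Valid: False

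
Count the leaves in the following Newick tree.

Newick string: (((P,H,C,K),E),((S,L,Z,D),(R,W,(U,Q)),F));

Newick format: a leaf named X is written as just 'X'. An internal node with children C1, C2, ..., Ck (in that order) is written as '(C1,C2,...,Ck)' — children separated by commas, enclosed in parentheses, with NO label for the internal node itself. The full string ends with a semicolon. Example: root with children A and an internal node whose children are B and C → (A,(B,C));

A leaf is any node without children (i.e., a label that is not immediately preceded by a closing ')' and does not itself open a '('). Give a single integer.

Newick: (((P,H,C,K),E),((S,L,Z,D),(R,W,(U,Q)),F));
Scan left-to-right; a leaf is any maximal label run not followed by '(':
  pos 3: leaf 'P' → count = 1
  pos 5: leaf 'H' → count = 2
  pos 7: leaf 'C' → count = 3
  pos 9: leaf 'K' → count = 4
  pos 12: leaf 'E' → count = 5
  pos 17: leaf 'S' → count = 6
  pos 19: leaf 'L' → count = 7
  pos 21: leaf 'Z' → count = 8
  pos 23: leaf 'D' → count = 9
  pos 27: leaf 'R' → count = 10
  pos 29: leaf 'W' → count = 11
  pos 32: leaf 'U' → count = 12
  pos 34: leaf 'Q' → count = 13
  pos 38: leaf 'F' → count = 14
Total leaves: 14

Answer: 14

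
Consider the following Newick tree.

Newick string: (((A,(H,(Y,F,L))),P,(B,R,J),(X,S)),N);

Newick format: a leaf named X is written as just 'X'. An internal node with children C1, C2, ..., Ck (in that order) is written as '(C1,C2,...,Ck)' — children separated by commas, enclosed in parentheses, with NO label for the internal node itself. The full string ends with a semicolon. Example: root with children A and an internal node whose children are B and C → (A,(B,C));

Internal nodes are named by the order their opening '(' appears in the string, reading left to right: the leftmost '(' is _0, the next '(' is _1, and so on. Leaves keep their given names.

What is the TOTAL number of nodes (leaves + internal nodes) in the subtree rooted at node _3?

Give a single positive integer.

Answer: 6

Derivation:
Newick: (((A,(H,(Y,F,L))),P,(B,R,J),(X,S)),N);
Locate _3: it is the '(' at position 5 (the 4th '(' reading left to right).
Query: subtree rooted at _3
_3: subtree_size = 1 + 5
  H: subtree_size = 1 + 0
  _4: subtree_size = 1 + 3
    Y: subtree_size = 1 + 0
    F: subtree_size = 1 + 0
    L: subtree_size = 1 + 0
Total subtree size of _3: 6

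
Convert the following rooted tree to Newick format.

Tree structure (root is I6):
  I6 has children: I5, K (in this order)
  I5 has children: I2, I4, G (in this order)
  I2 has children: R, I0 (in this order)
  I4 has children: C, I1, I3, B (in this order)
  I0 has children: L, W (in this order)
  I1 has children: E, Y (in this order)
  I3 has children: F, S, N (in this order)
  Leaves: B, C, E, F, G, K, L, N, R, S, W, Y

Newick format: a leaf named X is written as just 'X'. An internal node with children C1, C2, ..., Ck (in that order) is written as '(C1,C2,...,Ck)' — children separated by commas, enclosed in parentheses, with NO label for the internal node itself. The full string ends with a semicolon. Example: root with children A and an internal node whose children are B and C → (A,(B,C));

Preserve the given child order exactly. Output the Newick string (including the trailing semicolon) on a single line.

Answer: (((R,(L,W)),(C,(E,Y),(F,S,N),B),G),K);

Derivation:
internal I6 with children ['I5', 'K']
  internal I5 with children ['I2', 'I4', 'G']
    internal I2 with children ['R', 'I0']
      leaf 'R' → 'R'
      internal I0 with children ['L', 'W']
        leaf 'L' → 'L'
        leaf 'W' → 'W'
      → '(L,W)'
    → '(R,(L,W))'
    internal I4 with children ['C', 'I1', 'I3', 'B']
      leaf 'C' → 'C'
      internal I1 with children ['E', 'Y']
        leaf 'E' → 'E'
        leaf 'Y' → 'Y'
      → '(E,Y)'
      internal I3 with children ['F', 'S', 'N']
        leaf 'F' → 'F'
        leaf 'S' → 'S'
        leaf 'N' → 'N'
      → '(F,S,N)'
      leaf 'B' → 'B'
    → '(C,(E,Y),(F,S,N),B)'
    leaf 'G' → 'G'
  → '((R,(L,W)),(C,(E,Y),(F,S,N),B),G)'
  leaf 'K' → 'K'
→ '(((R,(L,W)),(C,(E,Y),(F,S,N),B),G),K)'
Final: (((R,(L,W)),(C,(E,Y),(F,S,N),B),G),K);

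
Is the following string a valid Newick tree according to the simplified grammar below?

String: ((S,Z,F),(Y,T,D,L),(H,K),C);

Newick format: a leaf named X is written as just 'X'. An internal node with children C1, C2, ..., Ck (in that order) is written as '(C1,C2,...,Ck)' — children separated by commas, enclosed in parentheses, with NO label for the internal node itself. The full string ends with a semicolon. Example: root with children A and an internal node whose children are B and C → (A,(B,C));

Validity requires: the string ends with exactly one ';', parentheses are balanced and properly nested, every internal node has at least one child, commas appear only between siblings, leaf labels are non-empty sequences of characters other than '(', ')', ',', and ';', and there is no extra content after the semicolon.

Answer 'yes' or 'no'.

Answer: yes

Derivation:
Input: ((S,Z,F),(Y,T,D,L),(H,K),C);
Paren balance: 4 '(' vs 4 ')' OK
Ends with single ';': True
Full parse: OK
Valid: True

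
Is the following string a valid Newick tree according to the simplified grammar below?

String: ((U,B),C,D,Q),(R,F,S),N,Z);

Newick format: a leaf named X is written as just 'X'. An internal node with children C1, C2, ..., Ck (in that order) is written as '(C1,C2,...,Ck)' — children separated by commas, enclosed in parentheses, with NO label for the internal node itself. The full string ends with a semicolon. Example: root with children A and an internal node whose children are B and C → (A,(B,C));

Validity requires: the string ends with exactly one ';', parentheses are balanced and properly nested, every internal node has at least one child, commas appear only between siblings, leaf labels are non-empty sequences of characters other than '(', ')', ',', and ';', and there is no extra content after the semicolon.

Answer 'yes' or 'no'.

Input: ((U,B),C,D,Q),(R,F,S),N,Z);
Paren balance: 3 '(' vs 4 ')' MISMATCH
Ends with single ';': True
Full parse: FAILS (extra content after tree at pos 13)
Valid: False

Answer: no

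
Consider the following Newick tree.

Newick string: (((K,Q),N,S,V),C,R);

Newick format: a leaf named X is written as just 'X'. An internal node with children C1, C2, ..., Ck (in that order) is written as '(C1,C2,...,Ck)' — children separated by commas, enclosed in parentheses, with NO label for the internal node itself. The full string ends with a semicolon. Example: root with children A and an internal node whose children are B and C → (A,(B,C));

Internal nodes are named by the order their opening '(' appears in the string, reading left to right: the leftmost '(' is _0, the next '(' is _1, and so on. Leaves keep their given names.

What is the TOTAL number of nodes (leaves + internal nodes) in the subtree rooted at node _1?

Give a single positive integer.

Newick: (((K,Q),N,S,V),C,R);
Locate _1: it is the '(' at position 1 (the 2nd '(' reading left to right).
Query: subtree rooted at _1
_1: subtree_size = 1 + 6
  _2: subtree_size = 1 + 2
    K: subtree_size = 1 + 0
    Q: subtree_size = 1 + 0
  N: subtree_size = 1 + 0
  S: subtree_size = 1 + 0
  V: subtree_size = 1 + 0
Total subtree size of _1: 7

Answer: 7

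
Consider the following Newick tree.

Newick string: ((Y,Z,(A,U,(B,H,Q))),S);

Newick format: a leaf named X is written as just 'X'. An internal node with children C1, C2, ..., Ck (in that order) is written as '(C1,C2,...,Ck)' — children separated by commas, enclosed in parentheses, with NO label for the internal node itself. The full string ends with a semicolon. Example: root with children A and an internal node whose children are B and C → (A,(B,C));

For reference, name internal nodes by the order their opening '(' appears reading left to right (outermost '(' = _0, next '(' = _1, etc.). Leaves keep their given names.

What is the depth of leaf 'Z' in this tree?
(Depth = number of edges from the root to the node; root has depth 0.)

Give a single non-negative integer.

Answer: 2

Derivation:
Newick: ((Y,Z,(A,U,(B,H,Q))),S);
Naming internals by '(' encounter order: outermost '(' = _0, next = _1, ...
Query node: Z
Path from root: _0 -> _1 -> Z
Depth of Z: 2 (number of edges from root)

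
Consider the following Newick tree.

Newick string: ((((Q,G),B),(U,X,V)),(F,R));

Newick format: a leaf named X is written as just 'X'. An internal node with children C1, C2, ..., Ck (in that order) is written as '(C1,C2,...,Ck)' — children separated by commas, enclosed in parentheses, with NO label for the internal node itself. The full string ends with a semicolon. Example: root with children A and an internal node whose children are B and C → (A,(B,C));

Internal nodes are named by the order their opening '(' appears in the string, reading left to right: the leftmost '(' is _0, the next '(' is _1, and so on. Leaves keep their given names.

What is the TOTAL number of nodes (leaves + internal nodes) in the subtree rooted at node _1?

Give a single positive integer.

Newick: ((((Q,G),B),(U,X,V)),(F,R));
Locate _1: it is the '(' at position 1 (the 2nd '(' reading left to right).
Query: subtree rooted at _1
_1: subtree_size = 1 + 9
  _2: subtree_size = 1 + 4
    _3: subtree_size = 1 + 2
      Q: subtree_size = 1 + 0
      G: subtree_size = 1 + 0
    B: subtree_size = 1 + 0
  _4: subtree_size = 1 + 3
    U: subtree_size = 1 + 0
    X: subtree_size = 1 + 0
    V: subtree_size = 1 + 0
Total subtree size of _1: 10

Answer: 10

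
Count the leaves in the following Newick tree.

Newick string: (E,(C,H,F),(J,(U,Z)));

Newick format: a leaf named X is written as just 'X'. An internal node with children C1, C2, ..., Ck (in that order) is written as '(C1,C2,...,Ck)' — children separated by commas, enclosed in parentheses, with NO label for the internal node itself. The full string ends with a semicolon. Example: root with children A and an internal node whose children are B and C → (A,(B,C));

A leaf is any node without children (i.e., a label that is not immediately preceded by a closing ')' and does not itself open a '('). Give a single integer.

Answer: 7

Derivation:
Newick: (E,(C,H,F),(J,(U,Z)));
Scan left-to-right; a leaf is any maximal label run not followed by '(':
  pos 1: leaf 'E' → count = 1
  pos 4: leaf 'C' → count = 2
  pos 6: leaf 'H' → count = 3
  pos 8: leaf 'F' → count = 4
  pos 12: leaf 'J' → count = 5
  pos 15: leaf 'U' → count = 6
  pos 17: leaf 'Z' → count = 7
Total leaves: 7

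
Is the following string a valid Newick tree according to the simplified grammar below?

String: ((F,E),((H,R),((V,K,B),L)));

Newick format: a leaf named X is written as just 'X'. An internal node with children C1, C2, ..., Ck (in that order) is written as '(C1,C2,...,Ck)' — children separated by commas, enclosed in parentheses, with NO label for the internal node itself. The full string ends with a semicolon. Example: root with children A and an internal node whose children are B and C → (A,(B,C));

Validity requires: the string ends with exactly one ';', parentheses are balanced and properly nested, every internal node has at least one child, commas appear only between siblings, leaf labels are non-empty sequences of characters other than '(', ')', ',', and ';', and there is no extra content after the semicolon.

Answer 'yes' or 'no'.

Input: ((F,E),((H,R),((V,K,B),L)));
Paren balance: 6 '(' vs 6 ')' OK
Ends with single ';': True
Full parse: OK
Valid: True

Answer: yes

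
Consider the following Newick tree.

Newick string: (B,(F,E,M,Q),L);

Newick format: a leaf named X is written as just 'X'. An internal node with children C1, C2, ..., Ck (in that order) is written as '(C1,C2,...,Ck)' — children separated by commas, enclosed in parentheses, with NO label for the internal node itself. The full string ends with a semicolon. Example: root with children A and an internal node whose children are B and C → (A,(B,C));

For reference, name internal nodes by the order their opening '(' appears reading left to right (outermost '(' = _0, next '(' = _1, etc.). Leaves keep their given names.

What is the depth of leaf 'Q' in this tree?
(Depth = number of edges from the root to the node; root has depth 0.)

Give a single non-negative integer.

Answer: 2

Derivation:
Newick: (B,(F,E,M,Q),L);
Naming internals by '(' encounter order: outermost '(' = _0, next = _1, ...
Query node: Q
Path from root: _0 -> _1 -> Q
Depth of Q: 2 (number of edges from root)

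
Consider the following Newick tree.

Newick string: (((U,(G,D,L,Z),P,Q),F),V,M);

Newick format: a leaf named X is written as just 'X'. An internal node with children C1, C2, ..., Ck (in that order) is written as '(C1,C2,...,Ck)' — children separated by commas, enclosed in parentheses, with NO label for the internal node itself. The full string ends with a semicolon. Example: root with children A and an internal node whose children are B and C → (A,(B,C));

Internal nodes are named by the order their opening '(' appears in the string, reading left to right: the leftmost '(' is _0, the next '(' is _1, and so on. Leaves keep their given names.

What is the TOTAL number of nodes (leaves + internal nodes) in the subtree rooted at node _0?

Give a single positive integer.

Newick: (((U,(G,D,L,Z),P,Q),F),V,M);
Locate _0: it is the '(' at position 0 (the 1st '(' reading left to right).
Query: subtree rooted at _0
_0: subtree_size = 1 + 13
  _1: subtree_size = 1 + 10
    _2: subtree_size = 1 + 8
      U: subtree_size = 1 + 0
      _3: subtree_size = 1 + 4
        G: subtree_size = 1 + 0
        D: subtree_size = 1 + 0
        L: subtree_size = 1 + 0
        Z: subtree_size = 1 + 0
      P: subtree_size = 1 + 0
      Q: subtree_size = 1 + 0
    F: subtree_size = 1 + 0
  V: subtree_size = 1 + 0
  M: subtree_size = 1 + 0
Total subtree size of _0: 14

Answer: 14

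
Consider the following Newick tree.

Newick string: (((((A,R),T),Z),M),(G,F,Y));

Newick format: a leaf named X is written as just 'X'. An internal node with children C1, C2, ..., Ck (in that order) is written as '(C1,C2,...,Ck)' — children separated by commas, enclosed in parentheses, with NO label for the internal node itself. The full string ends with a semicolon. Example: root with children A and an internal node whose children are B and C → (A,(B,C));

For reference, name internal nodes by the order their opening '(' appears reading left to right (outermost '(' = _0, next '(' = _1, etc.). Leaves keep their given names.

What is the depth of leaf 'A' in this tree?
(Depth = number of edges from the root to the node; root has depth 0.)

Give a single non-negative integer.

Newick: (((((A,R),T),Z),M),(G,F,Y));
Naming internals by '(' encounter order: outermost '(' = _0, next = _1, ...
Query node: A
Path from root: _0 -> _1 -> _2 -> _3 -> _4 -> A
Depth of A: 5 (number of edges from root)

Answer: 5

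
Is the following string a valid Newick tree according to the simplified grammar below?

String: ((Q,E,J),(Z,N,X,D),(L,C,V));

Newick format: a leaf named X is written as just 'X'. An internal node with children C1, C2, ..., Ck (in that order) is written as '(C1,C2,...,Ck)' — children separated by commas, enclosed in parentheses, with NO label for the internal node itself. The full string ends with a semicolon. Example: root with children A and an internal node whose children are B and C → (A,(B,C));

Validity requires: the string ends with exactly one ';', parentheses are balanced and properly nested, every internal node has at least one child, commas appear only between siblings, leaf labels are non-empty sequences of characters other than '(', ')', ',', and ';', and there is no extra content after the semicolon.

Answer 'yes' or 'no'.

Answer: yes

Derivation:
Input: ((Q,E,J),(Z,N,X,D),(L,C,V));
Paren balance: 4 '(' vs 4 ')' OK
Ends with single ';': True
Full parse: OK
Valid: True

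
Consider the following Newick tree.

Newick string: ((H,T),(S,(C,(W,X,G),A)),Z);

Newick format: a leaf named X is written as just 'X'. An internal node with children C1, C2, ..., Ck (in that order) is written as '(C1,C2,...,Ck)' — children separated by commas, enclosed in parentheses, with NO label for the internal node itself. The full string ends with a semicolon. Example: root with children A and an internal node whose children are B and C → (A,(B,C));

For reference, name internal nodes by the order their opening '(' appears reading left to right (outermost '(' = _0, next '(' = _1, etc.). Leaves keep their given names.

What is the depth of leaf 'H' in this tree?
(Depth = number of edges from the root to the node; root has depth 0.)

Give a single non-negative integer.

Answer: 2

Derivation:
Newick: ((H,T),(S,(C,(W,X,G),A)),Z);
Naming internals by '(' encounter order: outermost '(' = _0, next = _1, ...
Query node: H
Path from root: _0 -> _1 -> H
Depth of H: 2 (number of edges from root)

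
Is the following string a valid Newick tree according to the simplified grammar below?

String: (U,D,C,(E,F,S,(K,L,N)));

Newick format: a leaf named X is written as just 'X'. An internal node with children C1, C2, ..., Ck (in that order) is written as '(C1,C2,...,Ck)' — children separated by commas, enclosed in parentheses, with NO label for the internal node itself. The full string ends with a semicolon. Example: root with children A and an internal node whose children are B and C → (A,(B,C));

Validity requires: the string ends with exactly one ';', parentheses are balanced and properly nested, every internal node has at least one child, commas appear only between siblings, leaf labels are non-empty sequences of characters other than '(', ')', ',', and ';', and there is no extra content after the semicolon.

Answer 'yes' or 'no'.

Answer: yes

Derivation:
Input: (U,D,C,(E,F,S,(K,L,N)));
Paren balance: 3 '(' vs 3 ')' OK
Ends with single ';': True
Full parse: OK
Valid: True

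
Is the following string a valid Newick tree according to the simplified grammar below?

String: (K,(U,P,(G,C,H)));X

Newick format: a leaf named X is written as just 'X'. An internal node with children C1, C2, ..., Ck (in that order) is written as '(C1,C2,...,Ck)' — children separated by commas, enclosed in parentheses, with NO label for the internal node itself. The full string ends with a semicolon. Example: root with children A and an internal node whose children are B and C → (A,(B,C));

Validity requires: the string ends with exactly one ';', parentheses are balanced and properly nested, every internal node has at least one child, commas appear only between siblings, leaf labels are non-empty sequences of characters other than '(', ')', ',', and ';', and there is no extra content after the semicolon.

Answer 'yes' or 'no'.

Input: (K,(U,P,(G,C,H)));X
Paren balance: 3 '(' vs 3 ')' OK
Ends with single ';': False
Full parse: FAILS (must end with ;)
Valid: False

Answer: no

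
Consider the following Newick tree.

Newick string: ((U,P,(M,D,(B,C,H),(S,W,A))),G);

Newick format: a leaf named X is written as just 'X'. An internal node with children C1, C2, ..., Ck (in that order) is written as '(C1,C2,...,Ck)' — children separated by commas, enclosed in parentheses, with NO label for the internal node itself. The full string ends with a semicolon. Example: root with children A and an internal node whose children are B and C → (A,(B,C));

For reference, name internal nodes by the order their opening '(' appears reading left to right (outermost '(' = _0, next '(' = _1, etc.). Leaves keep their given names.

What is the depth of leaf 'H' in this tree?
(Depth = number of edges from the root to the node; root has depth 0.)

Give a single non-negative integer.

Newick: ((U,P,(M,D,(B,C,H),(S,W,A))),G);
Naming internals by '(' encounter order: outermost '(' = _0, next = _1, ...
Query node: H
Path from root: _0 -> _1 -> _2 -> _3 -> H
Depth of H: 4 (number of edges from root)

Answer: 4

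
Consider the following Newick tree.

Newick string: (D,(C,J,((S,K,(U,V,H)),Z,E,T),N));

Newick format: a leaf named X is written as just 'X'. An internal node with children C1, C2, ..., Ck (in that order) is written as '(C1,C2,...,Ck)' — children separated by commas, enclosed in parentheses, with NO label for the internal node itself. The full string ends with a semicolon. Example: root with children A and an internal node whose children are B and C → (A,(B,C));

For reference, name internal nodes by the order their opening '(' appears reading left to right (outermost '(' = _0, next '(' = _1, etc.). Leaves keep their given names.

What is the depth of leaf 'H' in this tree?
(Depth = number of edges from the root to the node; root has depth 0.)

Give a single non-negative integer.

Newick: (D,(C,J,((S,K,(U,V,H)),Z,E,T),N));
Naming internals by '(' encounter order: outermost '(' = _0, next = _1, ...
Query node: H
Path from root: _0 -> _1 -> _2 -> _3 -> _4 -> H
Depth of H: 5 (number of edges from root)

Answer: 5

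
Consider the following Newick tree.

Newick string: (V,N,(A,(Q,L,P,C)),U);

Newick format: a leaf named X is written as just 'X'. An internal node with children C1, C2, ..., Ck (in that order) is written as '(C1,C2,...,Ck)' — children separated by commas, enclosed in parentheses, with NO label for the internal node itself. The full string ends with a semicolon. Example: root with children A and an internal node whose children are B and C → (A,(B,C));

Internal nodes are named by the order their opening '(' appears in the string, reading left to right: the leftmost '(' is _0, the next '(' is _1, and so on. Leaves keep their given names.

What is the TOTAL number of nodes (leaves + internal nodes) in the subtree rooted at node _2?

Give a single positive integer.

Newick: (V,N,(A,(Q,L,P,C)),U);
Locate _2: it is the '(' at position 8 (the 3rd '(' reading left to right).
Query: subtree rooted at _2
_2: subtree_size = 1 + 4
  Q: subtree_size = 1 + 0
  L: subtree_size = 1 + 0
  P: subtree_size = 1 + 0
  C: subtree_size = 1 + 0
Total subtree size of _2: 5

Answer: 5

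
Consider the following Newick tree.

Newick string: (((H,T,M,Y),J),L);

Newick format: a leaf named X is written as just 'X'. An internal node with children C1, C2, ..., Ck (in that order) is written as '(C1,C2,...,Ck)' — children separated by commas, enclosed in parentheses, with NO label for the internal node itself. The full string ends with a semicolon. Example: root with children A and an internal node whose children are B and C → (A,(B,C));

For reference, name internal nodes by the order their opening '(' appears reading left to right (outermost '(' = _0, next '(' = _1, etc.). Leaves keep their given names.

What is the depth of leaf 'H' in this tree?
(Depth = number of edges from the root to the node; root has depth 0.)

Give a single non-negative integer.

Newick: (((H,T,M,Y),J),L);
Naming internals by '(' encounter order: outermost '(' = _0, next = _1, ...
Query node: H
Path from root: _0 -> _1 -> _2 -> H
Depth of H: 3 (number of edges from root)

Answer: 3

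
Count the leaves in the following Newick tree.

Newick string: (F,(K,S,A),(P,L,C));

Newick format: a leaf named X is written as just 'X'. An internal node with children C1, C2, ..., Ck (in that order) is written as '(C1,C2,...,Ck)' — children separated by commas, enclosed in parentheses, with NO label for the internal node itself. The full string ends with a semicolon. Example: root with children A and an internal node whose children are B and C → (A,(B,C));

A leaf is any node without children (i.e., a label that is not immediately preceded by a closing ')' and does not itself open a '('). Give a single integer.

Answer: 7

Derivation:
Newick: (F,(K,S,A),(P,L,C));
Scan left-to-right; a leaf is any maximal label run not followed by '(':
  pos 1: leaf 'F' → count = 1
  pos 4: leaf 'K' → count = 2
  pos 6: leaf 'S' → count = 3
  pos 8: leaf 'A' → count = 4
  pos 12: leaf 'P' → count = 5
  pos 14: leaf 'L' → count = 6
  pos 16: leaf 'C' → count = 7
Total leaves: 7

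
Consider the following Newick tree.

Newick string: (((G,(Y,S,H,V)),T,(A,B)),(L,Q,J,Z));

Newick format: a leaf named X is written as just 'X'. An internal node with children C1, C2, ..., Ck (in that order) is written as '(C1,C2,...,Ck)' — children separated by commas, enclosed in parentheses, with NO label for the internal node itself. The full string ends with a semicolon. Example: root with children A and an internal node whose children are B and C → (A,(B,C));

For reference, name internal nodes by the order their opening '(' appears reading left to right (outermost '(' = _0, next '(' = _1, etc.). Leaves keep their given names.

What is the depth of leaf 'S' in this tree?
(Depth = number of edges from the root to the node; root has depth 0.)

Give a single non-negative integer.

Newick: (((G,(Y,S,H,V)),T,(A,B)),(L,Q,J,Z));
Naming internals by '(' encounter order: outermost '(' = _0, next = _1, ...
Query node: S
Path from root: _0 -> _1 -> _2 -> _3 -> S
Depth of S: 4 (number of edges from root)

Answer: 4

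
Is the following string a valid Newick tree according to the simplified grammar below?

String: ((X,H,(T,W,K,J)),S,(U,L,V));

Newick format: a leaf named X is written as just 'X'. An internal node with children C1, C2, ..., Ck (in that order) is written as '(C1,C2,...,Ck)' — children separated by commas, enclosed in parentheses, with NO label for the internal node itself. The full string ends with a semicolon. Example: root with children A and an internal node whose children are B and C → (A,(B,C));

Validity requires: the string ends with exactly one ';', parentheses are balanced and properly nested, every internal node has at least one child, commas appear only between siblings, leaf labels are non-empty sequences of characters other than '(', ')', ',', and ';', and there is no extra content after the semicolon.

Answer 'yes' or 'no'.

Answer: yes

Derivation:
Input: ((X,H,(T,W,K,J)),S,(U,L,V));
Paren balance: 4 '(' vs 4 ')' OK
Ends with single ';': True
Full parse: OK
Valid: True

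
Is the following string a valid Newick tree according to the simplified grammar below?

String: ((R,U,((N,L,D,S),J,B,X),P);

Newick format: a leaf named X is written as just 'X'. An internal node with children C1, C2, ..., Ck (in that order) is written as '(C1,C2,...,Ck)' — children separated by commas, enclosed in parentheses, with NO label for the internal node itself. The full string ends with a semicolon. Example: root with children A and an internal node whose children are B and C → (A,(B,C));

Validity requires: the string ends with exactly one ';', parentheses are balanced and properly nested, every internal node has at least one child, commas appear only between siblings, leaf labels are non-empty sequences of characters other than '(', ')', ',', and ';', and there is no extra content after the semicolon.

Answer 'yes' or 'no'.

Answer: no

Derivation:
Input: ((R,U,((N,L,D,S),J,B,X),P);
Paren balance: 4 '(' vs 3 ')' MISMATCH
Ends with single ';': True
Full parse: FAILS (expected , or ) at pos 26)
Valid: False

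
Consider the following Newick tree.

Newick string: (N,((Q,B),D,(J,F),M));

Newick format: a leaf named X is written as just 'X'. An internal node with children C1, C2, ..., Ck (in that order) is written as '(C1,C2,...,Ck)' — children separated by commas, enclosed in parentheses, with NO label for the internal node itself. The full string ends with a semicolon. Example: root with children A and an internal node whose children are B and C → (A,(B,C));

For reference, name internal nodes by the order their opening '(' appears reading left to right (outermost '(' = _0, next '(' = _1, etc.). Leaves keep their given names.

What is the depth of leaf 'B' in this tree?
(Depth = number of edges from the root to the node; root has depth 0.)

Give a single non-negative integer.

Newick: (N,((Q,B),D,(J,F),M));
Naming internals by '(' encounter order: outermost '(' = _0, next = _1, ...
Query node: B
Path from root: _0 -> _1 -> _2 -> B
Depth of B: 3 (number of edges from root)

Answer: 3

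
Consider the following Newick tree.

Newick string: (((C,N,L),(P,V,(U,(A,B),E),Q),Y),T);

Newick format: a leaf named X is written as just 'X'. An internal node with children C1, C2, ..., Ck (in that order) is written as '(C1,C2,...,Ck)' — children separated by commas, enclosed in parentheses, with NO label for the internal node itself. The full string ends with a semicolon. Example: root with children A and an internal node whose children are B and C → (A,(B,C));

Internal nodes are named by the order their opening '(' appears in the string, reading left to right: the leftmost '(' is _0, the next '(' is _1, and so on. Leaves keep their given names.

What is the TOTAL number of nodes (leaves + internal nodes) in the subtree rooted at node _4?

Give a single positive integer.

Newick: (((C,N,L),(P,V,(U,(A,B),E),Q),Y),T);
Locate _4: it is the '(' at position 15 (the 5th '(' reading left to right).
Query: subtree rooted at _4
_4: subtree_size = 1 + 5
  U: subtree_size = 1 + 0
  _5: subtree_size = 1 + 2
    A: subtree_size = 1 + 0
    B: subtree_size = 1 + 0
  E: subtree_size = 1 + 0
Total subtree size of _4: 6

Answer: 6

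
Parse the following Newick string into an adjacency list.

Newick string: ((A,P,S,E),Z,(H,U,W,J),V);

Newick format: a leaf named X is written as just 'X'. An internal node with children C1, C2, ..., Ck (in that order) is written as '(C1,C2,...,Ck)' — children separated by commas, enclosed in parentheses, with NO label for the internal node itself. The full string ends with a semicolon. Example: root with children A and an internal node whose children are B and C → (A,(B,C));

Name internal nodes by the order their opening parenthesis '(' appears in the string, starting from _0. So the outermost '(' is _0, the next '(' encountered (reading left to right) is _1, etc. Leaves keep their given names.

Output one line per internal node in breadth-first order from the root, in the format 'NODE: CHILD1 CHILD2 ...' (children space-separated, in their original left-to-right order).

Input: ((A,P,S,E),Z,(H,U,W,J),V);
Scanning left-to-right, naming '(' by encounter order:
  pos 0: '(' -> open internal node _0 (depth 1)
  pos 1: '(' -> open internal node _1 (depth 2)
  pos 9: ')' -> close internal node _1 (now at depth 1)
  pos 13: '(' -> open internal node _2 (depth 2)
  pos 21: ')' -> close internal node _2 (now at depth 1)
  pos 24: ')' -> close internal node _0 (now at depth 0)
Total internal nodes: 3
BFS adjacency from root:
  _0: _1 Z _2 V
  _1: A P S E
  _2: H U W J

Answer: _0: _1 Z _2 V
_1: A P S E
_2: H U W J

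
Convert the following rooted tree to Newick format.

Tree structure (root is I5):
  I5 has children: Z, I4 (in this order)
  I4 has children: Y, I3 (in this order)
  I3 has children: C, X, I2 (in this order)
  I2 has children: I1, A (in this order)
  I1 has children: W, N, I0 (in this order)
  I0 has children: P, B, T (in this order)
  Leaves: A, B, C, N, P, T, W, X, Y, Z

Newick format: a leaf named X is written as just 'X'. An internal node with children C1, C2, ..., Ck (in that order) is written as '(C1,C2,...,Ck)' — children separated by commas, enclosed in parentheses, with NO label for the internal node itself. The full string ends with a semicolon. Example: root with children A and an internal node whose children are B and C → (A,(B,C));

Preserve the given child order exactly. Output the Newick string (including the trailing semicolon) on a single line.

Answer: (Z,(Y,(C,X,((W,N,(P,B,T)),A))));

Derivation:
internal I5 with children ['Z', 'I4']
  leaf 'Z' → 'Z'
  internal I4 with children ['Y', 'I3']
    leaf 'Y' → 'Y'
    internal I3 with children ['C', 'X', 'I2']
      leaf 'C' → 'C'
      leaf 'X' → 'X'
      internal I2 with children ['I1', 'A']
        internal I1 with children ['W', 'N', 'I0']
          leaf 'W' → 'W'
          leaf 'N' → 'N'
          internal I0 with children ['P', 'B', 'T']
            leaf 'P' → 'P'
            leaf 'B' → 'B'
            leaf 'T' → 'T'
          → '(P,B,T)'
        → '(W,N,(P,B,T))'
        leaf 'A' → 'A'
      → '((W,N,(P,B,T)),A)'
    → '(C,X,((W,N,(P,B,T)),A))'
  → '(Y,(C,X,((W,N,(P,B,T)),A)))'
→ '(Z,(Y,(C,X,((W,N,(P,B,T)),A))))'
Final: (Z,(Y,(C,X,((W,N,(P,B,T)),A))));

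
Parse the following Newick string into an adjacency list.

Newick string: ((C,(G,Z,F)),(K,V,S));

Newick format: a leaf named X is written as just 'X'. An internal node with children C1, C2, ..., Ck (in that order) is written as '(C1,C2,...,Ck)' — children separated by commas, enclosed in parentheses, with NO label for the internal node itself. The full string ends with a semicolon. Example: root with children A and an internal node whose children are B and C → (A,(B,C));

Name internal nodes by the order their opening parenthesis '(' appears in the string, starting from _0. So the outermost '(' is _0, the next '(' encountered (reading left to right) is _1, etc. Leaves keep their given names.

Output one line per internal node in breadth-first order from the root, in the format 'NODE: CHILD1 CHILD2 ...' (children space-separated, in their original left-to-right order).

Input: ((C,(G,Z,F)),(K,V,S));
Scanning left-to-right, naming '(' by encounter order:
  pos 0: '(' -> open internal node _0 (depth 1)
  pos 1: '(' -> open internal node _1 (depth 2)
  pos 4: '(' -> open internal node _2 (depth 3)
  pos 10: ')' -> close internal node _2 (now at depth 2)
  pos 11: ')' -> close internal node _1 (now at depth 1)
  pos 13: '(' -> open internal node _3 (depth 2)
  pos 19: ')' -> close internal node _3 (now at depth 1)
  pos 20: ')' -> close internal node _0 (now at depth 0)
Total internal nodes: 4
BFS adjacency from root:
  _0: _1 _3
  _1: C _2
  _3: K V S
  _2: G Z F

Answer: _0: _1 _3
_1: C _2
_3: K V S
_2: G Z F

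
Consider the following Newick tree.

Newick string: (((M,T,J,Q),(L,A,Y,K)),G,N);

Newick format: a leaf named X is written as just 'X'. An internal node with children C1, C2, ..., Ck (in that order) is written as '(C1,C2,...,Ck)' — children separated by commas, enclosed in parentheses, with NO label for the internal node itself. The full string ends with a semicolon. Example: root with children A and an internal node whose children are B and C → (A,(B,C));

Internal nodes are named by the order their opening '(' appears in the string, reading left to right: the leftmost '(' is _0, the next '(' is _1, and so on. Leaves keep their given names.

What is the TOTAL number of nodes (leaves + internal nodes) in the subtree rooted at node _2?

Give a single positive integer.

Answer: 5

Derivation:
Newick: (((M,T,J,Q),(L,A,Y,K)),G,N);
Locate _2: it is the '(' at position 2 (the 3rd '(' reading left to right).
Query: subtree rooted at _2
_2: subtree_size = 1 + 4
  M: subtree_size = 1 + 0
  T: subtree_size = 1 + 0
  J: subtree_size = 1 + 0
  Q: subtree_size = 1 + 0
Total subtree size of _2: 5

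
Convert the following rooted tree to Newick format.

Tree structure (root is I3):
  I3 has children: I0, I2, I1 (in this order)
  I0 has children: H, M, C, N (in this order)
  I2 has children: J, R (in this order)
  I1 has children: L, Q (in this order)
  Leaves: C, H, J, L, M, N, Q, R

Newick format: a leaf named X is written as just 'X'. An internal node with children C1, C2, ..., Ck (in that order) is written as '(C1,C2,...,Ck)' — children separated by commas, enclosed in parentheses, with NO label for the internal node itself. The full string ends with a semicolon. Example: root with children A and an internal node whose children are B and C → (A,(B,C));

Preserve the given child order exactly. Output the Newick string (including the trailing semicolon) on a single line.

Answer: ((H,M,C,N),(J,R),(L,Q));

Derivation:
internal I3 with children ['I0', 'I2', 'I1']
  internal I0 with children ['H', 'M', 'C', 'N']
    leaf 'H' → 'H'
    leaf 'M' → 'M'
    leaf 'C' → 'C'
    leaf 'N' → 'N'
  → '(H,M,C,N)'
  internal I2 with children ['J', 'R']
    leaf 'J' → 'J'
    leaf 'R' → 'R'
  → '(J,R)'
  internal I1 with children ['L', 'Q']
    leaf 'L' → 'L'
    leaf 'Q' → 'Q'
  → '(L,Q)'
→ '((H,M,C,N),(J,R),(L,Q))'
Final: ((H,M,C,N),(J,R),(L,Q));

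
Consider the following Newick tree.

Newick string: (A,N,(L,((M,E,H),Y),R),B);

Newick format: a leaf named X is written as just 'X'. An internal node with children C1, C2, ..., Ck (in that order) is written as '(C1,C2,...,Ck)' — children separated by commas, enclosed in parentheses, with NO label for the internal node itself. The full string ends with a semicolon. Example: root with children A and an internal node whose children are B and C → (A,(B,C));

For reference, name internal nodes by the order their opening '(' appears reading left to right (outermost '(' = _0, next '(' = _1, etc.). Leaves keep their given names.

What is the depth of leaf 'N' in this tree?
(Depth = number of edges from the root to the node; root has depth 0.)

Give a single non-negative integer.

Answer: 1

Derivation:
Newick: (A,N,(L,((M,E,H),Y),R),B);
Naming internals by '(' encounter order: outermost '(' = _0, next = _1, ...
Query node: N
Path from root: _0 -> N
Depth of N: 1 (number of edges from root)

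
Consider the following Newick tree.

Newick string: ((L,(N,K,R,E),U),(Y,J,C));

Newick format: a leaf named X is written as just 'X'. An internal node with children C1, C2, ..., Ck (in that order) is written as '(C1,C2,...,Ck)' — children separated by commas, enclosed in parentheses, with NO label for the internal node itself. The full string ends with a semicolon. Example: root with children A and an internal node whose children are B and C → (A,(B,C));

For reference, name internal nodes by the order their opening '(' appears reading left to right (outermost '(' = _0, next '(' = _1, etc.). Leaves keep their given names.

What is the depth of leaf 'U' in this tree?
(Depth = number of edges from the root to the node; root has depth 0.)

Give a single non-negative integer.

Answer: 2

Derivation:
Newick: ((L,(N,K,R,E),U),(Y,J,C));
Naming internals by '(' encounter order: outermost '(' = _0, next = _1, ...
Query node: U
Path from root: _0 -> _1 -> U
Depth of U: 2 (number of edges from root)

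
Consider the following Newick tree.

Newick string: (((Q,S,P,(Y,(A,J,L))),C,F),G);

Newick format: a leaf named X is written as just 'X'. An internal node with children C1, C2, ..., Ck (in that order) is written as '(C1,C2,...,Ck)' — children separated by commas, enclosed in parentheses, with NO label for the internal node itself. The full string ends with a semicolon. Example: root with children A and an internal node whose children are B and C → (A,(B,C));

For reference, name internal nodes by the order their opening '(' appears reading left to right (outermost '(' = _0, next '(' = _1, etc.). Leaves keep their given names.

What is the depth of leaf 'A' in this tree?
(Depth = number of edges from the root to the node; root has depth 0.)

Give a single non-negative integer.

Answer: 5

Derivation:
Newick: (((Q,S,P,(Y,(A,J,L))),C,F),G);
Naming internals by '(' encounter order: outermost '(' = _0, next = _1, ...
Query node: A
Path from root: _0 -> _1 -> _2 -> _3 -> _4 -> A
Depth of A: 5 (number of edges from root)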